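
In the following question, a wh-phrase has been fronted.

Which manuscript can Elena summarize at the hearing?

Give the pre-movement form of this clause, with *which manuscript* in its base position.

The filler 'which manuscript' is interpreted as the direct object of 'summarize'. It moves to the left edge, and the trace sits right after 'summarize':
Which manuscript can Elena summarize ___ at the hearing?

Elena can summarize which manuscript at the hearing.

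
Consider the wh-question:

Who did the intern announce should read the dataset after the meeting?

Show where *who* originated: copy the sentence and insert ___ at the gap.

Who did the intern announce ___ should read the dataset after the meeting?

Underlying clause: The intern did announce who should read the dataset after the meeting.
'who' functions as the subject of the clause embedded under 'announce'. The gap is right after 'announce'.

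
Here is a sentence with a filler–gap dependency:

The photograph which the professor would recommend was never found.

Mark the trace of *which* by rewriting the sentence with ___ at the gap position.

'which' is the direct object of 'recommend'. The gap is right after 'recommend'.

The photograph which the professor would recommend ___ was never found.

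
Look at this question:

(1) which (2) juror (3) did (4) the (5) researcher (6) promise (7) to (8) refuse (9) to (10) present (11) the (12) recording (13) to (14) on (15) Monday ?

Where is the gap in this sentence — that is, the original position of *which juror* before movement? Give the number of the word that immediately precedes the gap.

13

In situ: The researcher did promise to refuse to present the recording to which juror on Monday.
'which juror' is the object of the preposition 'to' (recipient of 'present'). Fronting leaves a gap immediately after 'to':
Which juror did the researcher promise to refuse to present the recording to ___ on Monday?
'to' is word 13.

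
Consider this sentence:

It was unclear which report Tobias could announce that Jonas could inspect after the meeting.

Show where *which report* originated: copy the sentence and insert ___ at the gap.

Pre-movement form: Tobias could announce that Jonas could inspect which report after the meeting.
The filler 'which report' is interpreted as the direct object of 'inspect'. The gap is right after 'inspect'.

It was unclear which report Tobias could announce that Jonas could inspect ___ after the meeting.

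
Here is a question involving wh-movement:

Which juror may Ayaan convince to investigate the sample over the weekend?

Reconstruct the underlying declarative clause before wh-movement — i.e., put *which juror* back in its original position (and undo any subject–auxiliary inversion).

Ayaan may convince which juror to investigate the sample over the weekend.

The filler 'which juror' is interpreted as the direct object of 'convince'. Wh-movement fronts it, leaving a gap right after 'convince':
Which juror may Ayaan convince ___ to investigate the sample over the weekend?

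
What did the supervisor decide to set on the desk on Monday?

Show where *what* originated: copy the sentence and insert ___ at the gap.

Underlying clause: The supervisor did decide to set what on the desk on Monday.
'what' functions as the direct object of 'set'. The gap is right after 'set'.

What did the supervisor decide to set ___ on the desk on Monday?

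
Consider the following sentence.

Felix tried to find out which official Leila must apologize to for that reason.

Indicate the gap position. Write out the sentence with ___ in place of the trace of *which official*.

Felix tried to find out which official Leila must apologize to ___ for that reason.

Underlying clause: Leila must apologize to which official for that reason.
The filler 'which official' is interpreted as the object of the preposition 'to'. The gap is right after 'to'.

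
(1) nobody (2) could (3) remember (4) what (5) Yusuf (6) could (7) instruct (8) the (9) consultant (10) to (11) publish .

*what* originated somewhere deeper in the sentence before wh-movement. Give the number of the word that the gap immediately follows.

Pre-movement form: Yusuf could instruct the consultant to publish what.
The filler 'what' is interpreted as the direct object of 'publish'. Wh-movement fronts it, leaving a gap right after 'publish':
Nobody could remember what Yusuf could instruct the consultant to publish ___.
'publish' is word 11.

11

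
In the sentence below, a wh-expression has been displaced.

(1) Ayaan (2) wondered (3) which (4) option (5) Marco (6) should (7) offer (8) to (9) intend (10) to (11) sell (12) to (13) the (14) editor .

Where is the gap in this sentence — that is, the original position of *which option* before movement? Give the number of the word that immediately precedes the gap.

11

Pre-movement form: Marco should offer to intend to sell which option to the editor.
The filler 'which option' is interpreted as the direct object of 'sell'. Wh-movement fronts it, leaving a gap right after 'sell':
Ayaan wondered which option Marco should offer to intend to sell ___ to the editor.
'sell' is word 11.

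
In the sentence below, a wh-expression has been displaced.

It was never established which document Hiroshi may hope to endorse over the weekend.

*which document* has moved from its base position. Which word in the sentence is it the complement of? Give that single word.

endorse

Before movement: Hiroshi may hope to endorse which document over the weekend.
'which document' functions as the direct object of 'endorse'. Fronting leaves a gap immediately after 'endorse':
It was never established which document Hiroshi may hope to endorse ___ over the weekend.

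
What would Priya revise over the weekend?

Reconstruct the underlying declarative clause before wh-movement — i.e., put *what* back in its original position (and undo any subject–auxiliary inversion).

Priya would revise what over the weekend.

'what' is the direct object of 'revise'. Fronting leaves a gap immediately after 'revise':
What would Priya revise ___ over the weekend?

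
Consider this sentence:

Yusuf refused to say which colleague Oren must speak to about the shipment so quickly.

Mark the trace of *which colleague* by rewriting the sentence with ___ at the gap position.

Yusuf refused to say which colleague Oren must speak to ___ about the shipment so quickly.

Underlying clause: Oren must speak to which colleague about the shipment so quickly.
'which colleague' is the object of the preposition 'to'. The gap is right after 'to'.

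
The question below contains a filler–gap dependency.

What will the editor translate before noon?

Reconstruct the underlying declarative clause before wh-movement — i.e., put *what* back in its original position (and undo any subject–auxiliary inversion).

The filler 'what' is interpreted as the direct object of 'translate'. Wh-movement fronts it, leaving a gap right after 'translate':
What will the editor translate ___ before noon?

The editor will translate what before noon.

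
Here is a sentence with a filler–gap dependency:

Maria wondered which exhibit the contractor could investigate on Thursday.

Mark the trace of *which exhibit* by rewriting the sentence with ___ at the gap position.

Underlying clause: The contractor could investigate which exhibit on Thursday.
'which exhibit' functions as the direct object of 'investigate'. The gap is right after 'investigate'.

Maria wondered which exhibit the contractor could investigate ___ on Thursday.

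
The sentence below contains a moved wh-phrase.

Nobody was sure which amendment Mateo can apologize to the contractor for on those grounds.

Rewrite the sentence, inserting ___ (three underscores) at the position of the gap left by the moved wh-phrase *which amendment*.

Nobody was sure which amendment Mateo can apologize to the contractor for ___ on those grounds.

Underlying clause: Mateo can apologize to the contractor for which amendment on those grounds.
'which amendment' is the object of the preposition 'for'. The gap is right after 'for'.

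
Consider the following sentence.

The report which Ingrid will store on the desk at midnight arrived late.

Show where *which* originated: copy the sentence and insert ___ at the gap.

The filler 'which' is interpreted as the direct object of 'store'. The gap is right after 'store'.

The report which Ingrid will store ___ on the desk at midnight arrived late.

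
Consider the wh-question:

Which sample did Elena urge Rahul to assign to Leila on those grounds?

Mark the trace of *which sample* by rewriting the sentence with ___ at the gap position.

Which sample did Elena urge Rahul to assign ___ to Leila on those grounds?

Before movement: Elena did urge Rahul to assign which sample to Leila on those grounds.
'which sample' is the direct object of 'assign'. The gap is right after 'assign'.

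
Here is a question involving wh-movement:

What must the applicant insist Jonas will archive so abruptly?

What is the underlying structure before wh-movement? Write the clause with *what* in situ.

'what' functions as the direct object of 'archive'. Wh-movement fronts it, leaving a gap right after 'archive':
What must the applicant insist Jonas will archive ___ so abruptly?

The applicant must insist Jonas will archive what so abruptly.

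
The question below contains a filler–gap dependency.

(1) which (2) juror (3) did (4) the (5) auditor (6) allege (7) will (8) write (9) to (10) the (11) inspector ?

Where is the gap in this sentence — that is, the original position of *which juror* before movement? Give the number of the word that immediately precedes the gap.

Before movement: The auditor did allege which juror will write to the inspector.
The filler 'which juror' is interpreted as the subject of the clause embedded under 'allege'. Fronting leaves a gap immediately after 'allege':
Which juror did the auditor allege ___ will write to the inspector?
'allege' is word 6.

6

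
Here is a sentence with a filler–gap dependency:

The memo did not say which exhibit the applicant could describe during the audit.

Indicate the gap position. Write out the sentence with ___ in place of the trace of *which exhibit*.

Underlying clause: The applicant could describe which exhibit during the audit.
The filler 'which exhibit' is interpreted as the direct object of 'describe'. The gap is right after 'describe'.

The memo did not say which exhibit the applicant could describe ___ during the audit.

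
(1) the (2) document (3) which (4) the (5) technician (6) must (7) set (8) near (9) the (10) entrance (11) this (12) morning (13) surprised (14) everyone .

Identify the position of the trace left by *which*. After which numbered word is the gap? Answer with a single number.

7

The filler 'which' is interpreted as the direct object of 'set'. Fronting leaves a gap immediately after 'set':
The document which the technician must set ___ near the entrance this morning surprised everyone.
'set' is word 7.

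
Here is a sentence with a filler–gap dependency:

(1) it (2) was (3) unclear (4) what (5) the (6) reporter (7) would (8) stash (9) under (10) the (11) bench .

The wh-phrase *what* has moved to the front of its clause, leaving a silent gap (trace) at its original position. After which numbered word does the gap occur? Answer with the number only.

8

Before movement: The reporter would stash what under the bench.
'what' functions as the direct object of 'stash'. Fronting leaves a gap immediately after 'stash':
It was unclear what the reporter would stash ___ under the bench.
'stash' is word 8.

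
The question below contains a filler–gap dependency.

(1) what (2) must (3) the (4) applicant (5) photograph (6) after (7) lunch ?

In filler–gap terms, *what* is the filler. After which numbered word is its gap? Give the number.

5

Pre-movement form: The applicant must photograph what after lunch.
'what' is the direct object of 'photograph'. Wh-movement fronts it, leaving a gap right after 'photograph':
What must the applicant photograph ___ after lunch?
'photograph' is word 5.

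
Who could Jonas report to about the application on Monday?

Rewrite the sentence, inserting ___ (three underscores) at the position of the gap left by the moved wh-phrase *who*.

Underlying clause: Jonas could report to who about the application on Monday.
'who' is the object of the preposition 'to'. The gap is right after 'to'.

Who could Jonas report to ___ about the application on Monday?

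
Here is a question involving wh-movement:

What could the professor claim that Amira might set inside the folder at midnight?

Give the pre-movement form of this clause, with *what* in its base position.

The filler 'what' is interpreted as the direct object of 'set'. Wh-movement fronts it, leaving a gap right after 'set':
What could the professor claim that Amira might set ___ inside the folder at midnight?

The professor could claim that Amira might set what inside the folder at midnight.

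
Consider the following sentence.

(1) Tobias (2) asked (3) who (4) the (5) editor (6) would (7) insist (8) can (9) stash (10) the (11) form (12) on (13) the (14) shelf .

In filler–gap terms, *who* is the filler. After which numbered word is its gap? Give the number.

Pre-movement form: The editor would insist who can stash the form on the shelf.
The filler 'who' is interpreted as the subject of the clause embedded under 'insist'. Fronting leaves a gap immediately after 'insist':
Tobias asked who the editor would insist ___ can stash the form on the shelf.
'insist' is word 7.

7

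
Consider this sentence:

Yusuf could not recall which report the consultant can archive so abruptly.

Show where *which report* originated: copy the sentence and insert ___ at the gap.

Yusuf could not recall which report the consultant can archive ___ so abruptly.

Before movement: The consultant can archive which report so abruptly.
The filler 'which report' is interpreted as the direct object of 'archive'. The gap is right after 'archive'.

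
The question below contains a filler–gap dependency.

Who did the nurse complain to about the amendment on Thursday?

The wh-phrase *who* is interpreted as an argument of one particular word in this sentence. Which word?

to

In situ: The nurse did complain to who about the amendment on Thursday.
'who' is the object of the preposition 'to'. It moves to the left edge, and the trace sits right after 'to':
Who did the nurse complain to ___ about the amendment on Thursday?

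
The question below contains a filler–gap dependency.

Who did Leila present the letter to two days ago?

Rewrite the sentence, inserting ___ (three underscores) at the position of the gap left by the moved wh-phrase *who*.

Underlying clause: Leila did present the letter to who two days ago.
The filler 'who' is interpreted as the object of the preposition 'to' (recipient of 'present'). The gap is right after 'to'.

Who did Leila present the letter to ___ two days ago?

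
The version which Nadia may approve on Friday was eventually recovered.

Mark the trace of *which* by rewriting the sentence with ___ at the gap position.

The version which Nadia may approve ___ on Friday was eventually recovered.

'which' functions as the direct object of 'approve'. The gap is right after 'approve'.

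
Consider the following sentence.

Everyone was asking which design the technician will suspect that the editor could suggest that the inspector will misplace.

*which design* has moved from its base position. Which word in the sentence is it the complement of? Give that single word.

In situ: The technician will suspect that the editor could suggest that the inspector will misplace which design.
'which design' functions as the direct object of 'misplace'. Fronting leaves a gap immediately after 'misplace':
Everyone was asking which design the technician will suspect that the editor could suggest that the inspector will misplace ___.

misplace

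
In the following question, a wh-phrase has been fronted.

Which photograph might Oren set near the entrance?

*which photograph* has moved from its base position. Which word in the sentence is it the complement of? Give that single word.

In situ: Oren might set which photograph near the entrance.
'which photograph' is the direct object of 'set'. Wh-movement fronts it, leaving a gap right after 'set':
Which photograph might Oren set ___ near the entrance?

set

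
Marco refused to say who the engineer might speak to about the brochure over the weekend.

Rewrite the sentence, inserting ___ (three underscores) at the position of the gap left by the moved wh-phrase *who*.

Marco refused to say who the engineer might speak to ___ about the brochure over the weekend.

In situ: The engineer might speak to who about the brochure over the weekend.
'who' is the object of the preposition 'to'. The gap is right after 'to'.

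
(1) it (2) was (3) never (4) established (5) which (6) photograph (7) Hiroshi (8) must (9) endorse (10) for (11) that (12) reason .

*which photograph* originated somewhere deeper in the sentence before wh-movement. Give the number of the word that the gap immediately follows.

Pre-movement form: Hiroshi must endorse which photograph for that reason.
The filler 'which photograph' is interpreted as the direct object of 'endorse'. It moves to the left edge, and the trace sits right after 'endorse':
It was never established which photograph Hiroshi must endorse ___ for that reason.
'endorse' is word 9.

9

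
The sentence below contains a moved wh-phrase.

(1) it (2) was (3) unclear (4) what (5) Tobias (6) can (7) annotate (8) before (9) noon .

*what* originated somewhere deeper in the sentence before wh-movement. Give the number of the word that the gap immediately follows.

7

In situ: Tobias can annotate what before noon.
The filler 'what' is interpreted as the direct object of 'annotate'. Wh-movement fronts it, leaving a gap right after 'annotate':
It was unclear what Tobias can annotate ___ before noon.
'annotate' is word 7.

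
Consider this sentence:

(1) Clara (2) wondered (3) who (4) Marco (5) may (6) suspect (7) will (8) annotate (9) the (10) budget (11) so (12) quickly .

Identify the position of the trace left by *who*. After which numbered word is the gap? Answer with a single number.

6

In situ: Marco may suspect who will annotate the budget so quickly.
'who' functions as the subject of the clause embedded under 'suspect'. It moves to the left edge, and the trace sits right after 'suspect':
Clara wondered who Marco may suspect ___ will annotate the budget so quickly.
'suspect' is word 6.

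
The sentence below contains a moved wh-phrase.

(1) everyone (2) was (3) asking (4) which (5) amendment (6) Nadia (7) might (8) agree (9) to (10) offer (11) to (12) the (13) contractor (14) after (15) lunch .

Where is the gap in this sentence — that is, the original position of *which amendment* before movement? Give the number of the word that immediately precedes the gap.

Pre-movement form: Nadia might agree to offer which amendment to the contractor after lunch.
'which amendment' functions as the direct object of 'offer'. Wh-movement fronts it, leaving a gap right after 'offer':
Everyone was asking which amendment Nadia might agree to offer ___ to the contractor after lunch.
'offer' is word 10.

10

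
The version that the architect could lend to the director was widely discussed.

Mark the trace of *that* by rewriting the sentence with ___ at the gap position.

'that' is the direct object of 'lend'. The gap is right after 'lend'.

The version that the architect could lend ___ to the director was widely discussed.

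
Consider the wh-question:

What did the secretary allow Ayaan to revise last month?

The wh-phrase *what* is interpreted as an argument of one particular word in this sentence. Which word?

Underlying clause: The secretary did allow Ayaan to revise what last month.
The filler 'what' is interpreted as the direct object of 'revise'. Fronting leaves a gap immediately after 'revise':
What did the secretary allow Ayaan to revise ___ last month?

revise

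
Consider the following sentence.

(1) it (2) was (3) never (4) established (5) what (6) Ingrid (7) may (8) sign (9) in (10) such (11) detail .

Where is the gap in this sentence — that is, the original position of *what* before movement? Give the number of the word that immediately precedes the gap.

Underlying clause: Ingrid may sign what in such detail.
'what' functions as the direct object of 'sign'. Wh-movement fronts it, leaving a gap right after 'sign':
It was never established what Ingrid may sign ___ in such detail.
'sign' is word 8.

8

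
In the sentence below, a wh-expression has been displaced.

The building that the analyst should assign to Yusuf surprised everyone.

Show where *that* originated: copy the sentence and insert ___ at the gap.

The filler 'that' is interpreted as the direct object of 'assign'. The gap is right after 'assign'.

The building that the analyst should assign ___ to Yusuf surprised everyone.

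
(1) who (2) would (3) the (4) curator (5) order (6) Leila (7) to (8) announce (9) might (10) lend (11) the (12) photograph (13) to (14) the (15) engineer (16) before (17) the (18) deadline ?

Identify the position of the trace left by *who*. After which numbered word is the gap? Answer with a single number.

8

Pre-movement form: The curator would order Leila to announce who might lend the photograph to the engineer before the deadline.
The filler 'who' is interpreted as the subject of the clause embedded under 'announce'. It moves to the left edge, and the trace sits right after 'announce':
Who would the curator order Leila to announce ___ might lend the photograph to the engineer before the deadline?
'announce' is word 8.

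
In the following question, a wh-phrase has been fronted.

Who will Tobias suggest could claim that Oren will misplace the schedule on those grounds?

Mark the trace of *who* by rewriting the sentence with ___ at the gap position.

Who will Tobias suggest ___ could claim that Oren will misplace the schedule on those grounds?

Pre-movement form: Tobias will suggest who could claim that Oren will misplace the schedule on those grounds.
'who' functions as the subject of the clause embedded under 'suggest'. The gap is right after 'suggest'.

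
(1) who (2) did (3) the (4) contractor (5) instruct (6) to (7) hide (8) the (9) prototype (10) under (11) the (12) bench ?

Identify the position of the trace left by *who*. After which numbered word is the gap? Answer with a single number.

5

In situ: The contractor did instruct who to hide the prototype under the bench.
'who' functions as the direct object of 'instruct'. Wh-movement fronts it, leaving a gap right after 'instruct':
Who did the contractor instruct ___ to hide the prototype under the bench?
'instruct' is word 5.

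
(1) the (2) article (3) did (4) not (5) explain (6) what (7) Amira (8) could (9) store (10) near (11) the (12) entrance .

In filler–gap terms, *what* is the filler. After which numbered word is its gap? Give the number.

Before movement: Amira could store what near the entrance.
'what' functions as the direct object of 'store'. It moves to the left edge, and the trace sits right after 'store':
The article did not explain what Amira could store ___ near the entrance.
'store' is word 9.

9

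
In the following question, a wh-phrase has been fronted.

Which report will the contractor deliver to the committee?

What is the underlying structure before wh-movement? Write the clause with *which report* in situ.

'which report' is the direct object of 'deliver'. It moves to the left edge, and the trace sits right after 'deliver':
Which report will the contractor deliver ___ to the committee?

The contractor will deliver which report to the committee.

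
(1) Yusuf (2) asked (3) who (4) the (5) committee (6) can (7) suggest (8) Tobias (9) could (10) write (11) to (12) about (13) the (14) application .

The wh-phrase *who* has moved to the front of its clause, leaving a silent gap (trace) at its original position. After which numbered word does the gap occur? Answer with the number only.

Underlying clause: The committee can suggest Tobias could write to who about the application.
The filler 'who' is interpreted as the object of the preposition 'to'. Fronting leaves a gap immediately after 'to':
Yusuf asked who the committee can suggest Tobias could write to ___ about the application.
'to' is word 11.

11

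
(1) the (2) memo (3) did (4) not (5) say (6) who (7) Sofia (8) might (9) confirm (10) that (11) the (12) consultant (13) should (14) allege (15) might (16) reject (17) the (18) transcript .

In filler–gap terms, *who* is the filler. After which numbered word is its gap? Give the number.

14

In situ: Sofia might confirm that the consultant should allege who might reject the transcript.
'who' is the subject of the clause embedded under 'allege'. It moves to the left edge, and the trace sits right after 'allege':
The memo did not say who Sofia might confirm that the consultant should allege ___ might reject the transcript.
'allege' is word 14.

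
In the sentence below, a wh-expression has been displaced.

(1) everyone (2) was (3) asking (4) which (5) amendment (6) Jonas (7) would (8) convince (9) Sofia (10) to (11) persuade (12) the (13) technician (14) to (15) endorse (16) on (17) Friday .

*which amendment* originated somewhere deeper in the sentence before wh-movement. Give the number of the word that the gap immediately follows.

Before movement: Jonas would convince Sofia to persuade the technician to endorse which amendment on Friday.
'which amendment' is the direct object of 'endorse'. Wh-movement fronts it, leaving a gap right after 'endorse':
Everyone was asking which amendment Jonas would convince Sofia to persuade the technician to endorse ___ on Friday.
'endorse' is word 15.

15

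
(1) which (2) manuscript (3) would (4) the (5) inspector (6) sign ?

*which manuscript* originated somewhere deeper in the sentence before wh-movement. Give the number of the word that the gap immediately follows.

Before movement: The inspector would sign which manuscript.
The filler 'which manuscript' is interpreted as the direct object of 'sign'. It moves to the left edge, and the trace sits right after 'sign':
Which manuscript would the inspector sign ___?
'sign' is word 6.

6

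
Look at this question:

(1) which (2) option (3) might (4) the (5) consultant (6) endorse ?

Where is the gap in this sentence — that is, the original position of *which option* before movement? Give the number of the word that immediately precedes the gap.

6

Before movement: The consultant might endorse which option.
'which option' is the direct object of 'endorse'. Wh-movement fronts it, leaving a gap right after 'endorse':
Which option might the consultant endorse ___?
'endorse' is word 6.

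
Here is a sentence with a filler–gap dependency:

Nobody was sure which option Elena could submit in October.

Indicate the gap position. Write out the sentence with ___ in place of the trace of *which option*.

Underlying clause: Elena could submit which option in October.
'which option' is the direct object of 'submit'. The gap is right after 'submit'.

Nobody was sure which option Elena could submit ___ in October.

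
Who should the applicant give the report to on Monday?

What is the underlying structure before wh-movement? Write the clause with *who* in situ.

The filler 'who' is interpreted as the object of the preposition 'to' (recipient of 'give'). It moves to the left edge, and the trace sits right after 'to':
Who should the applicant give the report to ___ on Monday?

The applicant should give the report to who on Monday.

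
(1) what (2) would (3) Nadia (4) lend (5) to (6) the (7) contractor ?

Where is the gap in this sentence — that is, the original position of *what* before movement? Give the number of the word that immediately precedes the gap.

Before movement: Nadia would lend what to the contractor.
The filler 'what' is interpreted as the direct object of 'lend'. It moves to the left edge, and the trace sits right after 'lend':
What would Nadia lend ___ to the contractor?
'lend' is word 4.

4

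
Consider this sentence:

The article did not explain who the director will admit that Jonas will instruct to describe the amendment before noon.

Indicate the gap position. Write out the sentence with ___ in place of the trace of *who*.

Underlying clause: The director will admit that Jonas will instruct who to describe the amendment before noon.
'who' functions as the direct object of 'instruct'. The gap is right after 'instruct'.

The article did not explain who the director will admit that Jonas will instruct ___ to describe the amendment before noon.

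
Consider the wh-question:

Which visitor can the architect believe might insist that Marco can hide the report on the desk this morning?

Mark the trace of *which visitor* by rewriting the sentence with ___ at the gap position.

In situ: The architect can believe which visitor might insist that Marco can hide the report on the desk this morning.
'which visitor' is the subject of the clause embedded under 'believe'. The gap is right after 'believe'.

Which visitor can the architect believe ___ might insist that Marco can hide the report on the desk this morning?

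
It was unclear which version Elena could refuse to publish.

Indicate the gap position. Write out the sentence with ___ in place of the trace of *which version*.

It was unclear which version Elena could refuse to publish ___.

Before movement: Elena could refuse to publish which version.
'which version' functions as the direct object of 'publish'. The gap is right after 'publish'.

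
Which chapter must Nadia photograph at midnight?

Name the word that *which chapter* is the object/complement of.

In situ: Nadia must photograph which chapter at midnight.
'which chapter' functions as the direct object of 'photograph'. Wh-movement fronts it, leaving a gap right after 'photograph':
Which chapter must Nadia photograph ___ at midnight?

photograph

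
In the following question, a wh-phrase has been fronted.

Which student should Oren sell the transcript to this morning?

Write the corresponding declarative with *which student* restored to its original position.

The filler 'which student' is interpreted as the object of the preposition 'to' (recipient of 'sell'). It moves to the left edge, and the trace sits right after 'to':
Which student should Oren sell the transcript to ___ this morning?

Oren should sell the transcript to which student this morning.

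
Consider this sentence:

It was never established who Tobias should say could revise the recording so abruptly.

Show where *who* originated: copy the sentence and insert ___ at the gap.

Before movement: Tobias should say who could revise the recording so abruptly.
The filler 'who' is interpreted as the subject of the clause embedded under 'say'. The gap is right after 'say'.

It was never established who Tobias should say ___ could revise the recording so abruptly.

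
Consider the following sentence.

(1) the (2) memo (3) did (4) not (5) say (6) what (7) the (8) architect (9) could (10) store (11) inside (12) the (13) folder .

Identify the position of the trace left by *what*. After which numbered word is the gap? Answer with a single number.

Before movement: The architect could store what inside the folder.
'what' is the direct object of 'store'. Fronting leaves a gap immediately after 'store':
The memo did not say what the architect could store ___ inside the folder.
'store' is word 10.

10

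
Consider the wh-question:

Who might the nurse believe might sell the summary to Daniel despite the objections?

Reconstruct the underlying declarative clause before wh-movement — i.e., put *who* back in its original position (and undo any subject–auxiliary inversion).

'who' is the subject of the clause embedded under 'believe'. Wh-movement fronts it, leaving a gap right after 'believe':
Who might the nurse believe ___ might sell the summary to Daniel despite the objections?

The nurse might believe who might sell the summary to Daniel despite the objections.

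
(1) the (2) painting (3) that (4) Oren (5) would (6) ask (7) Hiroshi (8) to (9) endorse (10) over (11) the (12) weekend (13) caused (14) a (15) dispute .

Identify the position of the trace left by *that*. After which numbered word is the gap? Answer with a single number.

'that' is the direct object of 'endorse'. Fronting leaves a gap immediately after 'endorse':
The painting that Oren would ask Hiroshi to endorse ___ over the weekend caused a dispute.
'endorse' is word 9.

9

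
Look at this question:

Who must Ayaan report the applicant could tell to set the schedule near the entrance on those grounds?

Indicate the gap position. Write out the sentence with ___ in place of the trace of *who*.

Who must Ayaan report the applicant could tell ___ to set the schedule near the entrance on those grounds?

Pre-movement form: Ayaan must report the applicant could tell who to set the schedule near the entrance on those grounds.
'who' functions as the direct object of 'tell'. The gap is right after 'tell'.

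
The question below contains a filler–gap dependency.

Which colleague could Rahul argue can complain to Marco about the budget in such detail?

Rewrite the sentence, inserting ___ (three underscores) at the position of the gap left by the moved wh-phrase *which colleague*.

Pre-movement form: Rahul could argue which colleague can complain to Marco about the budget in such detail.
'which colleague' functions as the subject of the clause embedded under 'argue'. The gap is right after 'argue'.

Which colleague could Rahul argue ___ can complain to Marco about the budget in such detail?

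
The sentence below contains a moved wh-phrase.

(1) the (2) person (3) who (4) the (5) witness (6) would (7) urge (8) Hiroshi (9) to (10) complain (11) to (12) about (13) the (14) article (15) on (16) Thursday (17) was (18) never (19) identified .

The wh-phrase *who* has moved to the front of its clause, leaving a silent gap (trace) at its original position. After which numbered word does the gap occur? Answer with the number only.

11

The filler 'who' is interpreted as the object of the preposition 'to'. It moves to the left edge, and the trace sits right after 'to':
The person who the witness would urge Hiroshi to complain to ___ about the article on Thursday was never identified.
'to' is word 11.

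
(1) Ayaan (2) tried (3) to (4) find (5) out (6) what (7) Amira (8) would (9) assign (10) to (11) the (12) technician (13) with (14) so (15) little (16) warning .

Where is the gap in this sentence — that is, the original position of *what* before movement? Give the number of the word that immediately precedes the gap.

Underlying clause: Amira would assign what to the technician with so little warning.
The filler 'what' is interpreted as the direct object of 'assign'. Wh-movement fronts it, leaving a gap right after 'assign':
Ayaan tried to find out what Amira would assign ___ to the technician with so little warning.
'assign' is word 9.

9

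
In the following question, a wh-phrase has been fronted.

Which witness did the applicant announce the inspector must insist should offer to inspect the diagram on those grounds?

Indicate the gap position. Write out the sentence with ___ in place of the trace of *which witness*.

Which witness did the applicant announce the inspector must insist ___ should offer to inspect the diagram on those grounds?

Underlying clause: The applicant did announce the inspector must insist which witness should offer to inspect the diagram on those grounds.
The filler 'which witness' is interpreted as the subject of the clause embedded under 'insist'. The gap is right after 'insist'.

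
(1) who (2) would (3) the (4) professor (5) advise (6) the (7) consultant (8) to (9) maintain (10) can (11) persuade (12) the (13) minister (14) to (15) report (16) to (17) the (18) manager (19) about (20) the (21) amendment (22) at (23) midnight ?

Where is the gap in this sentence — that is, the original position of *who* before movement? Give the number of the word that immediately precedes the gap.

9

Underlying clause: The professor would advise the consultant to maintain who can persuade the minister to report to the manager about the amendment at midnight.
The filler 'who' is interpreted as the subject of the clause embedded under 'maintain'. It moves to the left edge, and the trace sits right after 'maintain':
Who would the professor advise the consultant to maintain ___ can persuade the minister to report to the manager about the amendment at midnight?
'maintain' is word 9.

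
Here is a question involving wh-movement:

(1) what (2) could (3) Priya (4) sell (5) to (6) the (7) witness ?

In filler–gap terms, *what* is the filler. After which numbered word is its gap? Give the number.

4

Pre-movement form: Priya could sell what to the witness.
'what' is the direct object of 'sell'. Fronting leaves a gap immediately after 'sell':
What could Priya sell ___ to the witness?
'sell' is word 4.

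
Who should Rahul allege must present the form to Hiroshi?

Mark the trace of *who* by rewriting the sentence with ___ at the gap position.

Who should Rahul allege ___ must present the form to Hiroshi?

Before movement: Rahul should allege who must present the form to Hiroshi.
The filler 'who' is interpreted as the subject of the clause embedded under 'allege'. The gap is right after 'allege'.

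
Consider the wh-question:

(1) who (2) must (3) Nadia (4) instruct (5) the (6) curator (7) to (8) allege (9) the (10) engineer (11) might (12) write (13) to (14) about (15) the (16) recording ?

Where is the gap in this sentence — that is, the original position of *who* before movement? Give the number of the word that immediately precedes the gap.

13

Pre-movement form: Nadia must instruct the curator to allege the engineer might write to who about the recording.
The filler 'who' is interpreted as the object of the preposition 'to'. It moves to the left edge, and the trace sits right after 'to':
Who must Nadia instruct the curator to allege the engineer might write to ___ about the recording?
'to' is word 13.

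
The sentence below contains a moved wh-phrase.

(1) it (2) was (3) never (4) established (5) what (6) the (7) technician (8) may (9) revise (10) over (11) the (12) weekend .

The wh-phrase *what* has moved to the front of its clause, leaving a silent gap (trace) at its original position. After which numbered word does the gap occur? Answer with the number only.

Pre-movement form: The technician may revise what over the weekend.
'what' functions as the direct object of 'revise'. Wh-movement fronts it, leaving a gap right after 'revise':
It was never established what the technician may revise ___ over the weekend.
'revise' is word 9.

9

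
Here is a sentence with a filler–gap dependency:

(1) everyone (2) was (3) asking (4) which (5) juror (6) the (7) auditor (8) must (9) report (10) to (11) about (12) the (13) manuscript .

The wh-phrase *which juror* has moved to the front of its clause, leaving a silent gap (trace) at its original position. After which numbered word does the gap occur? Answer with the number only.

10

Pre-movement form: The auditor must report to which juror about the manuscript.
'which juror' is the object of the preposition 'to'. Wh-movement fronts it, leaving a gap right after 'to':
Everyone was asking which juror the auditor must report to ___ about the manuscript.
'to' is word 10.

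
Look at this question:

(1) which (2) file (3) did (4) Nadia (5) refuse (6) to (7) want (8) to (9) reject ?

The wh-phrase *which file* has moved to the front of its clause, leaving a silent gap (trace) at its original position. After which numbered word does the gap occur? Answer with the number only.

9

Underlying clause: Nadia did refuse to want to reject which file.
'which file' functions as the direct object of 'reject'. It moves to the left edge, and the trace sits right after 'reject':
Which file did Nadia refuse to want to reject ___?
'reject' is word 9.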